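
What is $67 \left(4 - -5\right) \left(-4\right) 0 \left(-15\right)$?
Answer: $0$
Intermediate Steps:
$67 \left(4 - -5\right) \left(-4\right) 0 \left(-15\right) = 67 \left(4 + 5\right) \left(-4\right) 0 \left(-15\right) = 67 \cdot 9 \left(-4\right) 0 \left(-15\right) = 67 \left(\left(-36\right) 0\right) \left(-15\right) = 67 \cdot 0 \left(-15\right) = 0 \left(-15\right) = 0$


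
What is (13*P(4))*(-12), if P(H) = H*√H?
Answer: -1248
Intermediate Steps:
P(H) = H^(3/2)
(13*P(4))*(-12) = (13*4^(3/2))*(-12) = (13*8)*(-12) = 104*(-12) = -1248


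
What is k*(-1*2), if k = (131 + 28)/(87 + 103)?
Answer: -159/95 ≈ -1.6737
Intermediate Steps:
k = 159/190 ≈ 0.83684
k*(-1*2) = 159*(-1*2)/190 = (159/190)*(-2) = -159/95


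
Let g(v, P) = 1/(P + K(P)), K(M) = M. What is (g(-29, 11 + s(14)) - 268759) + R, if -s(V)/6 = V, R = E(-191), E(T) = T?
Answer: -39266701/146 ≈ -2.6895e+5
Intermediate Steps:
R = -191
s(V) = -6*V
g(v, P) = 1/(2*P) (g(v, P) = 1/(P + P) = 1/(2*P))
(g(-29, 11 + s(14)) - 268759) + R = (1/(2*(11 - 6*14)) - 268759) - 191 = (1/(2*(11 - 84)) - 268759) - 191 = ((½)/(-73) - 268759) - 191 = ((½)*(-1/73) - 268759) - 191 = (-1/146 - 268759) - 191 = -39238815/146 - 191 = -39266701/146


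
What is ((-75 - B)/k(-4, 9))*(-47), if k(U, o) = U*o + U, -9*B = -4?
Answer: -31913/360 ≈ -88.647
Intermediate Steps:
B = 4/9 (B = -⅑*(-4) = 4/9 ≈ 0.44444)
k(U, o) = U + U*o
((-75 - B)/k(-4, 9))*(-47) = ((-75 - 1*4/9)/((-4*(1 + 9))))*(-47) = ((-75 - 4/9)/((-4*10)))*(-47) = -679/9/(-40)*(-47) = -679/9*(-1/40)*(-47) = (679/360)*(-47) = -31913/360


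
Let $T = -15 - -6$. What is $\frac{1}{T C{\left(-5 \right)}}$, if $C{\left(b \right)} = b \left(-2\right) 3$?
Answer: $- \frac{1}{270} \approx -0.0037037$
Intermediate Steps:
$T = -9$ ($T = -15 + 6 = -9$)
$C{\left(b \right)} = - 6 b$ ($C{\left(b \right)} = - 2 b 3 = - 6 b$)
$\frac{1}{T C{\left(-5 \right)}} = \frac{1}{\left(-9\right) \left(\left(-6\right) \left(-5\right)\right)} = \frac{1}{\left(-9\right) 30} = \frac{1}{-270} = - \frac{1}{270}$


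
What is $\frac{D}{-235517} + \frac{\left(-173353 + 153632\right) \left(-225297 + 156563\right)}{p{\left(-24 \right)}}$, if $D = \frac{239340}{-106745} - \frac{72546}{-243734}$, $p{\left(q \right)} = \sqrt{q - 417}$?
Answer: $\frac{5059137279}{612753665852411} - \frac{1355503214 i}{21} \approx 8.2564 \cdot 10^{-6} - 6.4548 \cdot 10^{7} i$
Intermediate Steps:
$p{\left(q \right)} = \sqrt{-417 + q}$
$D = - \frac{5059137279}{2601738583}$ ($D = 239340 \left(- \frac{1}{106745}\right) - - \frac{36273}{121867} = - \frac{47868}{21349} + \frac{36273}{121867} = - \frac{5059137279}{2601738583} \approx -1.9445$)
$\frac{D}{-235517} + \frac{\left(-173353 + 153632\right) \left(-225297 + 156563\right)}{p{\left(-24 \right)}} = - \frac{5059137279}{2601738583 \left(-235517\right)} + \frac{\left(-173353 + 153632\right) \left(-225297 + 156563\right)}{\sqrt{-417 - 24}} = \left(- \frac{5059137279}{2601738583}\right) \left(- \frac{1}{235517}\right) + \frac{\left(-19721\right) \left(-68734\right)}{\sqrt{-441}} = \frac{5059137279}{612753665852411} + \frac{1355503214}{21 i} = \frac{5059137279}{612753665852411} + 1355503214 \left(- \frac{i}{21}\right) = \frac{5059137279}{612753665852411} - \frac{1355503214 i}{21}$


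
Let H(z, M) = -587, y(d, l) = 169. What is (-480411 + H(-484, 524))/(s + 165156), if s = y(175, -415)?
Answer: -28294/9725 ≈ -2.9094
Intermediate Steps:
s = 169
(-480411 + H(-484, 524))/(s + 165156) = (-480411 - 587)/(169 + 165156) = -480998/165325 = -480998*1/165325 = -28294/9725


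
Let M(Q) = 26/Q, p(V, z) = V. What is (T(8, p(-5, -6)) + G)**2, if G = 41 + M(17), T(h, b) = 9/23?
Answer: 281635524/152881 ≈ 1842.2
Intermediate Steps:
T(h, b) = 9/23 (T(h, b) = 9*(1/23) = 9/23)
G = 723/17 (G = 41 + 26/17 = 723/17 ≈ 42.529)
(T(8, p(-5, -6)) + G)**2 = (9/23 + 723/17)**2 = (16782/391)**2 = 281635524/152881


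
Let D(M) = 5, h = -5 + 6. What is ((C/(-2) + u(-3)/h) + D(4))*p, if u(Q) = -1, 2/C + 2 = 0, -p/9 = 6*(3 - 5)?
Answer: 486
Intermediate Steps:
h = 1
p = 108 (p = -54*(3 - 5) = -54*(-2) = -9*(-12) = 108)
C = -1 (C = 2/(-2 + 0) = 2/(-2) = 2*(-½) = -1)
((C/(-2) + u(-3)/h) + D(4))*p = ((-1/(-2) - 1/1) + 5)*108 = ((-1*(-½) - 1*1) + 5)*108 = ((½ - 1) + 5)*108 = (-½ + 5)*108 = (9/2)*108 = 486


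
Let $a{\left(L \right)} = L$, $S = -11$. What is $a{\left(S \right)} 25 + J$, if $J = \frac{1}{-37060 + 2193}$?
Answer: $- \frac{9588426}{34867} \approx -275.0$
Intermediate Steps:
$J = - \frac{1}{34867}$ ($J = \frac{1}{-34867} = - \frac{1}{34867} \approx -2.868 \cdot 10^{-5}$)
$a{\left(S \right)} 25 + J = \left(-11\right) 25 - \frac{1}{34867} = -275 - \frac{1}{34867} = - \frac{9588426}{34867}$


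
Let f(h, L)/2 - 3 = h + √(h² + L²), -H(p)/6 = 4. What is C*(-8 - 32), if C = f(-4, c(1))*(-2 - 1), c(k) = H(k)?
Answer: -240 + 960*√37 ≈ 5599.5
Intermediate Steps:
H(p) = -24 (H(p) = -6*4 = -24)
c(k) = -24
f(h, L) = 6 + 2*h + 2*√(L² + h²) (f(h, L) = 6 + 2*(h + √(h² + L²)) = 6 + 2*(h + √(L² + h²)) = 6 + (2*h + 2*√(L² + h²)) = 6 + 2*h + 2*√(L² + h²))
C = 6 - 24*√37 (C = (6 + 2*(-4) + 2*√((-24)² + (-4)²))*(-2 - 1) = (6 - 8 + 2*√(576 + 16))*(-3) = (6 - 8 + 2*√592)*(-3) = (6 - 8 + 2*(4*√37))*(-3) = (6 - 8 + 8*√37)*(-3) = (-2 + 8*√37)*(-3) = 6 - 24*√37 ≈ -139.99)
C*(-8 - 32) = (6 - 24*√37)*(-8 - 32) = (6 - 24*√37)*(-40) = -240 + 960*√37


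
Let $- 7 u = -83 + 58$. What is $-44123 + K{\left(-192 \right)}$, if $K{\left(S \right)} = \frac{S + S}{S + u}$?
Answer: $- \frac{58195549}{1319} \approx -44121.0$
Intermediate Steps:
$u = \frac{25}{7}$ ($u = - \frac{-83 + 58}{7} = \left(- \frac{1}{7}\right) \left(-25\right) = \frac{25}{7} \approx 3.5714$)
$K{\left(S \right)} = \frac{2 S}{\frac{25}{7} + S}$ ($K{\left(S \right)} = \frac{S + S}{S + \frac{25}{7}} = \frac{2 S}{\frac{25}{7} + S}$)
$-44123 + K{\left(-192 \right)} = -44123 + 14 \left(-192\right) \frac{1}{25 + 7 \left(-192\right)} = -44123 + 14 \left(-192\right) \frac{1}{25 - 1344} = -44123 + 14 \left(-192\right) \frac{1}{-1319} = -44123 + 14 \left(-192\right) \left(- \frac{1}{1319}\right) = -44123 + \frac{2688}{1319} = - \frac{58195549}{1319}$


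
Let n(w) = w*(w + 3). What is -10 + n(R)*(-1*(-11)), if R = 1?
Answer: 34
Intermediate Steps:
n(w) = w*(3 + w)
-10 + n(R)*(-1*(-11)) = -10 + (1*(3 + 1))*(-1*(-11)) = -10 + (1*4)*11 = -10 + 4*11 = -10 + 44 = 34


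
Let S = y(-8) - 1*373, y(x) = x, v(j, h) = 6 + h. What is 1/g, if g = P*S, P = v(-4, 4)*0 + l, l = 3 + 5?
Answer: -1/3048 ≈ -0.00032808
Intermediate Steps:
l = 8
S = -381 (S = -8 - 1*373 = -8 - 373 = -381)
P = 8 (P = (6 + 4)*0 + 8 = 10*0 + 8 = 0 + 8 = 8)
g = -3048 (g = 8*(-381) = -3048)
1/g = 1/(-3048) = -1/3048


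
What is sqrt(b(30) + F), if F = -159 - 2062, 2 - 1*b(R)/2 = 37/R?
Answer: 2*I*sqrt(124845)/15 ≈ 47.111*I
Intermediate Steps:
b(R) = 4 - 74/R
F = -2221
sqrt(b(30) + F) = sqrt((4 - 74/30) - 2221) = sqrt((4 - 74*1/30) - 2221) = sqrt((4 - 37/15) - 2221) = sqrt(23/15 - 2221) = sqrt(-33292/15) = 2*I*sqrt(124845)/15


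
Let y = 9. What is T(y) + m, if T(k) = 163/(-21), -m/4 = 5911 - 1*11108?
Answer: 436385/21 ≈ 20780.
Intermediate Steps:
m = 20788 (m = -4*(5911 - 1*11108) = -4*(5911 - 11108) = -4*(-5197) = 20788)
T(k) = -163/21 (T(k) = 163*(-1/21) = -163/21)
T(y) + m = -163/21 + 20788 = 436385/21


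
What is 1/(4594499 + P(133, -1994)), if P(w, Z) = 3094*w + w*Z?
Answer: 1/4740799 ≈ 2.1094e-7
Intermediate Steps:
P(w, Z) = 3094*w + Z*w
1/(4594499 + P(133, -1994)) = 1/(4594499 + 133*(3094 - 1994)) = 1/(4594499 + 133*1100) = 1/(4594499 + 146300) = 1/4740799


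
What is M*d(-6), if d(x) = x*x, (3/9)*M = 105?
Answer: 11340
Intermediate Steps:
M = 315 (M = 3*105 = 315)
d(x) = x²
M*d(-6) = 315*(-6)² = 315*36 = 11340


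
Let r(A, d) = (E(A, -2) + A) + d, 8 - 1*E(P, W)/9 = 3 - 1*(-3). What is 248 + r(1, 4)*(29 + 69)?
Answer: 2502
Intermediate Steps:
E(P, W) = 18 (E(P, W) = 72 - 9*(3 - 1*(-3)) = 72 - 9*(3 + 3) = 72 - 9*6 = 72 - 54 = 18)
r(A, d) = 18 + A + d (r(A, d) = (18 + A) + d = 18 + A + d)
248 + r(1, 4)*(29 + 69) = 248 + (18 + 1 + 4)*(29 + 69) = 248 + 23*98 = 248 + 2254 = 2502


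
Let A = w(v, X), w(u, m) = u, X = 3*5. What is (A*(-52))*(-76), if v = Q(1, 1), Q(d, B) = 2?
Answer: 7904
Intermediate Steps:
X = 15
v = 2
A = 2
(A*(-52))*(-76) = (2*(-52))*(-76) = -104*(-76) = 7904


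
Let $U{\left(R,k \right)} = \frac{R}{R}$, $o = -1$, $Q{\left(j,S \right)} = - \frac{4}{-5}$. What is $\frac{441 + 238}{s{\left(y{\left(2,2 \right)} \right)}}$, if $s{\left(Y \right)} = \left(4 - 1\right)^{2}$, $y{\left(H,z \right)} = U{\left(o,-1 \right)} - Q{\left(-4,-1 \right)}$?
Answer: $\frac{679}{9} \approx 75.444$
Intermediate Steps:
$Q{\left(j,S \right)} = \frac{4}{5}$ ($Q{\left(j,S \right)} = \left(-4\right) \left(- \frac{1}{5}\right) = \frac{4}{5}$)
$U{\left(R,k \right)} = 1$
$y{\left(H,z \right)} = \frac{1}{5}$ ($y{\left(H,z \right)} = 1 - \frac{4}{5} = \frac{1}{5}$)
$s{\left(Y \right)} = 9$ ($s{\left(Y \right)} = 3^{2} = 9$)
$\frac{441 + 238}{s{\left(y{\left(2,2 \right)} \right)}} = \frac{441 + 238}{9} = 679 \cdot \frac{1}{9} = \frac{679}{9}$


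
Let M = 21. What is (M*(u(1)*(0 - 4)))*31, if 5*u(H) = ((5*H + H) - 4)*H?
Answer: -5208/5 ≈ -1041.6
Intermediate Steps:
u(H) = H*(-4 + 6*H)/5 (u(H) = (((5*H + H) - 4)*H)/5 = ((6*H - 4)*H)/5 = ((-4 + 6*H)*H)/5 = (H*(-4 + 6*H))/5 = H*(-4 + 6*H)/5)
(M*(u(1)*(0 - 4)))*31 = (21*(((⅖)*1*(-2 + 3*1))*(0 - 4)))*31 = (21*(((⅖)*1*(-2 + 3))*(-4)))*31 = (21*(((⅖)*1*1)*(-4)))*31 = (21*((⅖)*(-4)))*31 = (21*(-8/5))*31 = -168/5*31 = -5208/5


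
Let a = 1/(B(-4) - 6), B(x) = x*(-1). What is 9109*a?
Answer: -9109/2 ≈ -4554.5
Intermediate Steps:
B(x) = -x
a = -½ (a = 1/(-1*(-4) - 6) = 1/(4 - 6) = 1/(-2) = -½ ≈ -0.50000)
9109*a = 9109*(-½) = -9109/2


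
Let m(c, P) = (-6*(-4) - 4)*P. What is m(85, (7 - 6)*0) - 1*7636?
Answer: -7636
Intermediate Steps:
m(c, P) = 20*P (m(c, P) = (24 - 4)*P = 20*P)
m(85, (7 - 6)*0) - 1*7636 = 20*((7 - 6)*0) - 1*7636 = 20*(1*0) - 7636 = 20*0 - 7636 = 0 - 7636 = -7636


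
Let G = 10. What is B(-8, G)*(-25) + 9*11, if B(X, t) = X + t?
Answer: 49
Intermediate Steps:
B(-8, G)*(-25) + 9*11 = (-8 + 10)*(-25) + 9*11 = 2*(-25) + 99 = -50 + 99 = 49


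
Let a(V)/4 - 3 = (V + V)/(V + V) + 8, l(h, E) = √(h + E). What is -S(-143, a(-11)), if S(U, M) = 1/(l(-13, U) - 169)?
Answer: 13/2209 + 2*I*√39/28717 ≈ 0.005885 + 0.00043493*I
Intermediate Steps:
l(h, E) = √(E + h)
a(V) = 48 (a(V) = 12 + 4*((V + V)/(V + V) + 8) = 12 + 4*((2*V)/((2*V)) + 8) = 12 + 4*((2*V)*(1/(2*V)) + 8) = 12 + 4*(1 + 8) = 12 + 4*9 = 12 + 36 = 48)
S(U, M) = 1/(-169 + √(-13 + U)) (S(U, M) = 1/(√(U - 13) - 169) = 1/(√(-13 + U) - 169) = 1/(-169 + √(-13 + U)))
-S(-143, a(-11)) = -1/(-169 + √(-13 - 143)) = -1/(-169 + √(-156)) = -1/(-169 + 2*I*√39)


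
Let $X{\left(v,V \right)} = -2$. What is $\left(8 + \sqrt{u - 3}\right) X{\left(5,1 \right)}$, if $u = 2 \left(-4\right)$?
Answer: $-16 - 2 i \sqrt{11} \approx -16.0 - 6.6332 i$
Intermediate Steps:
$u = -8$
$\left(8 + \sqrt{u - 3}\right) X{\left(5,1 \right)} = \left(8 + \sqrt{-8 - 3}\right) \left(-2\right) = \left(8 + \sqrt{-11}\right) \left(-2\right) = \left(8 + i \sqrt{11}\right) \left(-2\right) = -16 - 2 i \sqrt{11}$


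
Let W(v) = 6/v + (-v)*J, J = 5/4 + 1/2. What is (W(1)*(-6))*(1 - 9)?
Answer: 204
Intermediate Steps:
J = 7/4 (J = 5*(¼) + 1*(½) = 5/4 + ½ = 7/4 ≈ 1.7500)
W(v) = 6/v - 7*v/4 (W(v) = 6/v - v*(7/4) = 6/v - 7*v/4)
(W(1)*(-6))*(1 - 9) = ((6/1 - 7/4*1)*(-6))*(1 - 9) = ((6*1 - 7/4)*(-6))*(-8) = ((6 - 7/4)*(-6))*(-8) = ((17/4)*(-6))*(-8) = -51/2*(-8) = 204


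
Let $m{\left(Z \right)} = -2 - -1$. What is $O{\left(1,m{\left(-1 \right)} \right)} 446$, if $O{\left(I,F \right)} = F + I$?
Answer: $0$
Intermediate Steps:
$m{\left(Z \right)} = -1$ ($m{\left(Z \right)} = -2 + 1 = -1$)
$O{\left(1,m{\left(-1 \right)} \right)} 446 = \left(-1 + 1\right) 446 = 0 \cdot 446 = 0$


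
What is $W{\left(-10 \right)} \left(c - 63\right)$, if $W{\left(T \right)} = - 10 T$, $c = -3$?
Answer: $-6600$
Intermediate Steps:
$W{\left(-10 \right)} \left(c - 63\right) = \left(-10\right) \left(-10\right) \left(-3 - 63\right) = 100 \left(-66\right) = -6600$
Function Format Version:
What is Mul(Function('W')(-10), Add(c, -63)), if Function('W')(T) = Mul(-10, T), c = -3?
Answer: -6600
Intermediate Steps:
Mul(Function('W')(-10), Add(c, -63)) = Mul(Mul(-10, -10), Add(-3, -63)) = Mul(100, -66) = -6600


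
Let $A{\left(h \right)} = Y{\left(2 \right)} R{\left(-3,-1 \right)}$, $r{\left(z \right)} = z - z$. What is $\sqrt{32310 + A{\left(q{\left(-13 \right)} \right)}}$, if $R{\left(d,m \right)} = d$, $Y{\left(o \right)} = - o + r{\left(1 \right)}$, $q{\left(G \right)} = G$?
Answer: $2 \sqrt{8079} \approx 179.77$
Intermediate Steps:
$r{\left(z \right)} = 0$
$Y{\left(o \right)} = - o$ ($Y{\left(o \right)} = - o + 0 = - o$)
$A{\left(h \right)} = 6$ ($A{\left(h \right)} = \left(-1\right) 2 \left(-3\right) = \left(-2\right) \left(-3\right) = 6$)
$\sqrt{32310 + A{\left(q{\left(-13 \right)} \right)}} = \sqrt{32310 + 6} = \sqrt{32316} = 2 \sqrt{8079}$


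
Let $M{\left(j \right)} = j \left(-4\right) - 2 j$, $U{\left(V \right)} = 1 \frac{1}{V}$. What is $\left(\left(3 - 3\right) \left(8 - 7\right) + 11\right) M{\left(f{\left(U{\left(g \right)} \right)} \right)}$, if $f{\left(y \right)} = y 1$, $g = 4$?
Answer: $- \frac{33}{2} \approx -16.5$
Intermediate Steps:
$U{\left(V \right)} = \frac{1}{V}$
$f{\left(y \right)} = y$
$M{\left(j \right)} = - 6 j$ ($M{\left(j \right)} = - 4 j - 2 j = - 6 j$)
$\left(\left(3 - 3\right) \left(8 - 7\right) + 11\right) M{\left(f{\left(U{\left(g \right)} \right)} \right)} = \left(\left(3 - 3\right) \left(8 - 7\right) + 11\right) \left(- \frac{6}{4}\right) = \left(0 \cdot 1 + 11\right) \left(\left(-6\right) \frac{1}{4}\right) = \left(0 + 11\right) \left(- \frac{3}{2}\right) = 11 \left(- \frac{3}{2}\right) = - \frac{33}{2}$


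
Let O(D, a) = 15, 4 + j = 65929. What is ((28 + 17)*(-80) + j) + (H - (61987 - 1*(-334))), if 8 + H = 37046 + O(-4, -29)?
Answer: 37057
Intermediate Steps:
j = 65925 (j = -4 + 65929 = 65925)
H = 37053 (H = -8 + (37046 + 15) = -8 + 37061 = 37053)
((28 + 17)*(-80) + j) + (H - (61987 - 1*(-334))) = ((28 + 17)*(-80) + 65925) + (37053 - (61987 - 1*(-334))) = (45*(-80) + 65925) + (37053 - (61987 + 334)) = (-3600 + 65925) + (37053 - 1*62321) = 62325 + (37053 - 62321) = 62325 - 25268 = 37057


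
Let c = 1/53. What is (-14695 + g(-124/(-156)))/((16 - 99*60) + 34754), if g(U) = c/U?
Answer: -12071923/23683845 ≈ -0.50971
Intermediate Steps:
c = 1/53 ≈ 0.018868
g(U) = 1/(53*U)
(-14695 + g(-124/(-156)))/((16 - 99*60) + 34754) = (-14695 + 1/(53*((-124/(-156)))))/((16 - 99*60) + 34754) = (-14695 + 1/(53*((-124*(-1/156)))))/((16 - 5940) + 34754) = (-14695 + 1/(53*(31/39)))/(-5924 + 34754) = (-14695 + (1/53)*(39/31))/28830 = (-14695 + 39/1643)*(1/28830) = -24143846/1643*1/28830 = -12071923/23683845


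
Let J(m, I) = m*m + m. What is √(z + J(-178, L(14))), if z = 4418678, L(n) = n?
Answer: 2*√1112546 ≈ 2109.5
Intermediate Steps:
J(m, I) = m + m² (J(m, I) = m² + m = m + m²)
√(z + J(-178, L(14))) = √(4418678 - 178*(1 - 178)) = √(4418678 - 178*(-177)) = √(4418678 + 31506) = √4450184 = 2*√1112546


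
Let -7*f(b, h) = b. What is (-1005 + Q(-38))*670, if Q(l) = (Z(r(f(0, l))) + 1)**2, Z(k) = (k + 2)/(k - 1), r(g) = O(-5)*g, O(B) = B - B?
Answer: -672680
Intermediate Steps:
f(b, h) = -b/7
O(B) = 0
r(g) = 0 (r(g) = 0*g = 0)
Z(k) = (2 + k)/(-1 + k)
Q(l) = 1 (Q(l) = ((2 + 0)/(-1 + 0) + 1)**2 = (2/(-1) + 1)**2 = (-1*2 + 1)**2 = (-2 + 1)**2 = (-1)**2 = 1)
(-1005 + Q(-38))*670 = (-1005 + 1)*670 = -1004*670 = -672680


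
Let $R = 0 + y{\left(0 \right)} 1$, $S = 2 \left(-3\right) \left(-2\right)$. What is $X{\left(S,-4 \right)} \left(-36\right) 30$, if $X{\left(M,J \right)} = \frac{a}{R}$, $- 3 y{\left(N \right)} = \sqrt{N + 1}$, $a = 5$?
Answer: $16200$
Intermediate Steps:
$y{\left(N \right)} = - \frac{\sqrt{1 + N}}{3}$ ($y{\left(N \right)} = - \frac{\sqrt{N + 1}}{3} = - \frac{\sqrt{1 + N}}{3}$)
$S = 12$ ($S = \left(-6\right) \left(-2\right) = 12$)
$R = - \frac{1}{3}$ ($R = 0 + - \frac{\sqrt{1 + 0}}{3} \cdot 1 = 0 + - \frac{\sqrt{1}}{3} \cdot 1 = 0 + \left(- \frac{1}{3}\right) 1 \cdot 1 = 0 - \frac{1}{3} = - \frac{1}{3} \approx -0.33333$)
$X{\left(M,J \right)} = -15$ ($X{\left(M,J \right)} = \frac{5}{- \frac{1}{3}} = 5 \left(-3\right) = -15$)
$X{\left(S,-4 \right)} \left(-36\right) 30 = \left(-15\right) \left(-36\right) 30 = 540 \cdot 30 = 16200$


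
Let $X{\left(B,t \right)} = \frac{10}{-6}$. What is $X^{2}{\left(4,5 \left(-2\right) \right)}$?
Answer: $\frac{25}{9} \approx 2.7778$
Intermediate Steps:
$X{\left(B,t \right)} = - \frac{5}{3}$ ($X{\left(B,t \right)} = 10 \left(- \frac{1}{6}\right) = - \frac{5}{3}$)
$X^{2}{\left(4,5 \left(-2\right) \right)} = \left(- \frac{5}{3}\right)^{2} = \frac{25}{9}$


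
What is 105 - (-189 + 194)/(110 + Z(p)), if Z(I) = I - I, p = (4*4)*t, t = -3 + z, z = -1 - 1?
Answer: 2309/22 ≈ 104.95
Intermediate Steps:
z = -2
t = -5 (t = -3 - 2 = -5)
p = -80 (p = (4*4)*(-5) = 16*(-5) = -80)
Z(I) = 0
105 - (-189 + 194)/(110 + Z(p)) = 105 - (-189 + 194)/(110 + 0) = 105 - 5/110 = 105 - 1*1/22 = 105 - 1/22 = 2309/22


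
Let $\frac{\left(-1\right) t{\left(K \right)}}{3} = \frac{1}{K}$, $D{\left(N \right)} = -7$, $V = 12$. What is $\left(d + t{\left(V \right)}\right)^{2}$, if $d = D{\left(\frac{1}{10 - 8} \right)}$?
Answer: $\frac{841}{16} \approx 52.563$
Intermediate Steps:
$t{\left(K \right)} = - \frac{3}{K}$
$d = -7$
$\left(d + t{\left(V \right)}\right)^{2} = \left(-7 - \frac{3}{12}\right)^{2} = \left(-7 - \frac{1}{4}\right)^{2} = \left(- \frac{29}{4}\right)^{2} = \frac{841}{16}$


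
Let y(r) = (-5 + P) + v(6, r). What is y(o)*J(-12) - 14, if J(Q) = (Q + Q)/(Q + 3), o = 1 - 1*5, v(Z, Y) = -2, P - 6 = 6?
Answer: -2/3 ≈ -0.66667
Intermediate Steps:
P = 12 (P = 6 + 6 = 12)
o = -4 (o = 1 - 5 = -4)
J(Q) = 2*Q/(3 + Q) (J(Q) = (2*Q)/(3 + Q) = 2*Q/(3 + Q))
y(r) = 5 (y(r) = (-5 + 12) - 2 = 7 - 2 = 5)
y(o)*J(-12) - 14 = 5*(2*(-12)/(3 - 12)) - 14 = 5*(2*(-12)/(-9)) - 14 = 5*(2*(-12)*(-1/9)) - 14 = 5*(8/3) - 14 = 40/3 - 14 = -2/3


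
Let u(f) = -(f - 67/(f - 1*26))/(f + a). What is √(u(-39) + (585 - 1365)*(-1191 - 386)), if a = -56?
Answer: 4*√117257353369/1235 ≈ 1109.1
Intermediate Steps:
u(f) = -(f - 67/(-26 + f))/(-56 + f) (u(f) = -(f - 67/(f - 1*26))/(f - 56) = -(f - 67/(f - 26))/(-56 + f) = -(f - 67/(-26 + f))/(-56 + f))
√(u(-39) + (585 - 1365)*(-1191 - 386)) = √((67 - 1*(-39)² + 26*(-39))/(1456 + (-39)² - 82*(-39)) + (585 - 1365)*(-1191 - 386)) = √((67 - 1*1521 - 1014)/(1456 + 1521 + 3198) - 780*(-1577)) = √((67 - 1521 - 1014)/6175 + 1230060) = √((1/6175)*(-2468) + 1230060) = √(-2468/6175 + 1230060) = √(7595618032/6175) = 4*√117257353369/1235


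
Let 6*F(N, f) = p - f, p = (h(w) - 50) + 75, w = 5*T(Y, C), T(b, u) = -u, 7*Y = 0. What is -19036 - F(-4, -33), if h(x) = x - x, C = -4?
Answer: -57137/3 ≈ -19046.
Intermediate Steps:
Y = 0 (Y = (1/7)*0 = 0)
w = 20 (w = 5*(-1*(-4)) = 5*4 = 20)
h(x) = 0
p = 25 (p = (0 - 50) + 75 = -50 + 75 = 25)
F(N, f) = 25/6 - f/6 (F(N, f) = (25 - f)/6 = 25/6 - f/6)
-19036 - F(-4, -33) = -19036 - (25/6 - 1/6*(-33)) = -19036 - (25/6 + 11/2) = -19036 - 1*29/3 = -19036 - 29/3 = -57137/3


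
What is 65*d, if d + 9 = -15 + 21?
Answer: -195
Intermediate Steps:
d = -3 (d = -9 + (-15 + 21) = -9 + 6 = -3)
65*d = 65*(-3) = -195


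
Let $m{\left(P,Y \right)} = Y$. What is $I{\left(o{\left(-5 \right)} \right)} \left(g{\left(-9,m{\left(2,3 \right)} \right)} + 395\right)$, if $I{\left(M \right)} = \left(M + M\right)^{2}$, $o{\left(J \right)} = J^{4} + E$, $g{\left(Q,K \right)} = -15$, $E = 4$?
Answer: $601374320$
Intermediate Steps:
$o{\left(J \right)} = 4 + J^{4}$ ($o{\left(J \right)} = J^{4} + 4 = 4 + J^{4}$)
$I{\left(M \right)} = 4 M^{2}$ ($I{\left(M \right)} = \left(2 M\right)^{2} = 4 M^{2}$)
$I{\left(o{\left(-5 \right)} \right)} \left(g{\left(-9,m{\left(2,3 \right)} \right)} + 395\right) = 4 \left(4 + \left(-5\right)^{4}\right)^{2} \left(-15 + 395\right) = 4 \left(4 + 625\right)^{2} \cdot 380 = 4 \cdot 629^{2} \cdot 380 = 4 \cdot 395641 \cdot 380 = 1582564 \cdot 380 = 601374320$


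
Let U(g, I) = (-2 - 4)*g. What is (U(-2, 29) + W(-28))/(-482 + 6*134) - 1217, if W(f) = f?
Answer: -195945/161 ≈ -1217.0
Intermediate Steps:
U(g, I) = -6*g
(U(-2, 29) + W(-28))/(-482 + 6*134) - 1217 = (-6*(-2) - 28)/(-482 + 6*134) - 1217 = (12 - 28)/(-482 + 804) - 1217 = -16/322 - 1217 = -16*1/322 - 1217 = -8/161 - 1217 = -195945/161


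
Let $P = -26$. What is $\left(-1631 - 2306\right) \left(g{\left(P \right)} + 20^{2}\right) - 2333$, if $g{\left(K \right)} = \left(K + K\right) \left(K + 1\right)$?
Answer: $-6695233$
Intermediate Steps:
$g{\left(K \right)} = 2 K \left(1 + K\right)$
$\left(-1631 - 2306\right) \left(g{\left(P \right)} + 20^{2}\right) - 2333 = \left(-1631 - 2306\right) \left(2 \left(-26\right) \left(1 - 26\right) + 20^{2}\right) - 2333 = - 3937 \left(2 \left(-26\right) \left(-25\right) + 400\right) - 2333 = - 3937 \left(1300 + 400\right) - 2333 = \left(-3937\right) 1700 - 2333 = -6692900 - 2333 = -6695233$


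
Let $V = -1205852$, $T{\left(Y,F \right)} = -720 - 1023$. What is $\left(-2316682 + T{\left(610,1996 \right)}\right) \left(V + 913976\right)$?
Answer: $676692615300$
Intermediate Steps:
$T{\left(Y,F \right)} = -1743$ ($T{\left(Y,F \right)} = -720 - 1023 = -1743$)
$\left(-2316682 + T{\left(610,1996 \right)}\right) \left(V + 913976\right) = \left(-2316682 - 1743\right) \left(-1205852 + 913976\right) = \left(-2318425\right) \left(-291876\right) = 676692615300$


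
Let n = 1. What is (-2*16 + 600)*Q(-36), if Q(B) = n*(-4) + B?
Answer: -22720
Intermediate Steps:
Q(B) = -4 + B (Q(B) = 1*(-4) + B = -4 + B)
(-2*16 + 600)*Q(-36) = (-2*16 + 600)*(-4 - 36) = (-32 + 600)*(-40) = 568*(-40) = -22720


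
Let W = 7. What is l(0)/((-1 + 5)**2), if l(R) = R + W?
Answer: 7/16 ≈ 0.43750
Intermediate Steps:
l(R) = 7 + R (l(R) = R + 7 = 7 + R)
l(0)/((-1 + 5)**2) = (7 + 0)/((-1 + 5)**2) = 7/4**2 = 7/16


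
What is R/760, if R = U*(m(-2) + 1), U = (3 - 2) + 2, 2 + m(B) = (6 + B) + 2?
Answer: 3/152 ≈ 0.019737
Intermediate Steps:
m(B) = 6 + B (m(B) = -2 + ((6 + B) + 2) = -2 + (8 + B) = 6 + B)
U = 3 (U = 1 + 2 = 3)
R = 15 (R = 3*((6 - 2) + 1) = 3*(4 + 1) = 3*5 = 15)
R/760 = 15/760 = 15*(1/760) = 3/152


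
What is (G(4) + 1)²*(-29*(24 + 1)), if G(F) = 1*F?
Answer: -18125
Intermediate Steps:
G(F) = F
(G(4) + 1)²*(-29*(24 + 1)) = (4 + 1)²*(-29*(24 + 1)) = 5²*(-29*25) = 25*(-725) = -18125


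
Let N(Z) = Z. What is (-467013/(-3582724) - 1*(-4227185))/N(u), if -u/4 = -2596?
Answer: 15144837618953/37203006016 ≈ 407.09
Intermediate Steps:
u = 10384 (u = -4*(-2596) = 10384)
(-467013/(-3582724) - 1*(-4227185))/N(u) = (-467013/(-3582724) - 1*(-4227185))/10384 = (-467013*(-1/3582724) + 4227185)*(1/10384) = (467013/3582724 + 4227185)*(1/10384) = (15144837618953/3582724)*(1/10384) = 15144837618953/37203006016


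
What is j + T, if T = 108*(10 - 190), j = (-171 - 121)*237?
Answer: -88644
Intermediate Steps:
j = -69204 (j = -292*237 = -69204)
T = -19440 (T = 108*(-180) = -19440)
j + T = -69204 - 19440 = -88644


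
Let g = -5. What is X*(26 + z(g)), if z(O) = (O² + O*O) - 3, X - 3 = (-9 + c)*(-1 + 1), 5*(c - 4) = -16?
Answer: 219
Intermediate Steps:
c = ⅘ (c = 4 + (⅕)*(-16) = 4 - 16/5 = ⅘ ≈ 0.80000)
X = 3 (X = 3 + (-9 + ⅘)*(-1 + 1) = 3 - 41/5*0 = 3 + 0 = 3)
z(O) = -3 + 2*O² (z(O) = (O² + O²) - 3 = 2*O² - 3 = -3 + 2*O²)
X*(26 + z(g)) = 3*(26 + (-3 + 2*(-5)²)) = 3*(26 + (-3 + 2*25)) = 3*(26 + (-3 + 50)) = 3*(26 + 47) = 3*73 = 219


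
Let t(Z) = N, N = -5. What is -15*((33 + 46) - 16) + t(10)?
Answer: -950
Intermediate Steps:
t(Z) = -5
-15*((33 + 46) - 16) + t(10) = -15*((33 + 46) - 16) - 5 = -15*(79 - 16) - 5 = -15*63 - 5 = -945 - 5 = -950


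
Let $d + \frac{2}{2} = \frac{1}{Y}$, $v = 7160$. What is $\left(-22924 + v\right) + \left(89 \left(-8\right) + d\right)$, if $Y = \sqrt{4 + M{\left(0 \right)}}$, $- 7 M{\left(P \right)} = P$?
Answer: $- \frac{32953}{2} \approx -16477.0$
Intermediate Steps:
$M{\left(P \right)} = - \frac{P}{7}$
$Y = 2$ ($Y = \sqrt{4 - 0} = \sqrt{4 + 0} = \sqrt{4} = 2$)
$d = - \frac{1}{2}$ ($d = -1 + \frac{1}{2} = - \frac{1}{2} \approx -0.5$)
$\left(-22924 + v\right) + \left(89 \left(-8\right) + d\right) = \left(-22924 + 7160\right) + \left(89 \left(-8\right) - \frac{1}{2}\right) = -15764 - \frac{1425}{2} = - \frac{32953}{2}$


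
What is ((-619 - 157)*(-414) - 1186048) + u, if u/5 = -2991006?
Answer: -15819814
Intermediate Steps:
u = -14955030 (u = 5*(-2991006) = -14955030)
((-619 - 157)*(-414) - 1186048) + u = ((-619 - 157)*(-414) - 1186048) - 14955030 = (-776*(-414) - 1186048) - 14955030 = (321264 - 1186048) - 14955030 = -864784 - 14955030 = -15819814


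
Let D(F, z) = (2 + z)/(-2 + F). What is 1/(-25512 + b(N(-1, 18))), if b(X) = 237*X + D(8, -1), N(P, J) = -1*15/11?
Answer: -66/1705111 ≈ -3.8707e-5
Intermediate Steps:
N(P, J) = -15/11 (N(P, J) = -15*1/11 = -15/11)
D(F, z) = (2 + z)/(-2 + F)
b(X) = ⅙ + 237*X (b(X) = 237*X + (2 - 1)/(-2 + 8) = 237*X + 1/6 = 237*X + (⅙)*1 = 237*X + ⅙ = ⅙ + 237*X)
1/(-25512 + b(N(-1, 18))) = 1/(-25512 + (⅙ + 237*(-15/11))) = 1/(-25512 + (⅙ - 3555/11)) = 1/(-25512 - 21319/66) = 1/(-1705111/66) = -66/1705111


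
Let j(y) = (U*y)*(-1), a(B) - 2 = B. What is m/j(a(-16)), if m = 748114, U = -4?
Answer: -374057/28 ≈ -13359.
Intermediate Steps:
a(B) = 2 + B
j(y) = 4*y (j(y) = -4*y*(-1) = 4*y)
m/j(a(-16)) = 748114/((4*(2 - 16))) = 748114/((4*(-14))) = 748114/(-56) = 748114*(-1/56) = -374057/28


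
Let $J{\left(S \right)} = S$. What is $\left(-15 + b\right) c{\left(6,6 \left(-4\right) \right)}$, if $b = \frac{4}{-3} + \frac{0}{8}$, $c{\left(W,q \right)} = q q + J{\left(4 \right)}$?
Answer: $- \frac{28420}{3} \approx -9473.3$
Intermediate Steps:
$c{\left(W,q \right)} = 4 + q^{2}$ ($c{\left(W,q \right)} = q q + 4 = q^{2} + 4 = 4 + q^{2}$)
$b = - \frac{4}{3}$ ($b = 4 \left(- \frac{1}{3}\right) + 0 \cdot \frac{1}{8} = - \frac{4}{3} + 0 = - \frac{4}{3} \approx -1.3333$)
$\left(-15 + b\right) c{\left(6,6 \left(-4\right) \right)} = \left(-15 - \frac{4}{3}\right) \left(4 + \left(6 \left(-4\right)\right)^{2}\right) = - \frac{49 \left(4 + \left(-24\right)^{2}\right)}{3} = - \frac{49 \left(4 + 576\right)}{3} = \left(- \frac{49}{3}\right) 580 = - \frac{28420}{3}$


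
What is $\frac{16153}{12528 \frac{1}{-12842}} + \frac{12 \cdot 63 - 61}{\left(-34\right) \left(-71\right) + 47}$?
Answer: $- \frac{8801608997}{531576} \approx -16558.0$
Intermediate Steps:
$\frac{16153}{12528 \frac{1}{-12842}} + \frac{12 \cdot 63 - 61}{\left(-34\right) \left(-71\right) + 47} = \frac{16153}{12528 \left(- \frac{1}{12842}\right)} + \frac{756 - 61}{2414 + 47} = \frac{16153}{- \frac{6264}{6421}} + \frac{695}{2461} = 16153 \left(- \frac{6421}{6264}\right) + 695 \cdot \frac{1}{2461} = - \frac{3576497}{216} + \frac{695}{2461} = - \frac{8801608997}{531576}$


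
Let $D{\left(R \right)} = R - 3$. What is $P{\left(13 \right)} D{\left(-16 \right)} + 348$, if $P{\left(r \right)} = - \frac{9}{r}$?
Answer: $\frac{4695}{13} \approx 361.15$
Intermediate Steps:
$D{\left(R \right)} = -3 + R$
$P{\left(13 \right)} D{\left(-16 \right)} + 348 = - \frac{9}{13} \left(-3 - 16\right) + 348 = \left(-9\right) \frac{1}{13} \left(-19\right) + 348 = \left(- \frac{9}{13}\right) \left(-19\right) + 348 = \frac{171}{13} + 348 = \frac{4695}{13}$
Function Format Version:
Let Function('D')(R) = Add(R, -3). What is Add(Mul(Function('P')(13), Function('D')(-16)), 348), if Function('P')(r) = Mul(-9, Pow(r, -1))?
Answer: Rational(4695, 13) ≈ 361.15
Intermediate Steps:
Function('D')(R) = Add(-3, R)
Add(Mul(Function('P')(13), Function('D')(-16)), 348) = Add(Mul(Mul(-9, Pow(13, -1)), Add(-3, -16)), 348) = Add(Mul(Mul(-9, Rational(1, 13)), -19), 348) = Add(Mul(Rational(-9, 13), -19), 348) = Add(Rational(171, 13), 348) = Rational(4695, 13)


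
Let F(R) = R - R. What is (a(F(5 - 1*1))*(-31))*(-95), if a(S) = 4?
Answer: 11780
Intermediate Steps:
F(R) = 0
(a(F(5 - 1*1))*(-31))*(-95) = (4*(-31))*(-95) = -124*(-95) = 11780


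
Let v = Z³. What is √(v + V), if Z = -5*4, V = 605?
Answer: I*√7395 ≈ 85.994*I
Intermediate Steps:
Z = -20
v = -8000 (v = (-20)³ = -8000)
√(v + V) = √(-8000 + 605) = √(-7395) = I*√7395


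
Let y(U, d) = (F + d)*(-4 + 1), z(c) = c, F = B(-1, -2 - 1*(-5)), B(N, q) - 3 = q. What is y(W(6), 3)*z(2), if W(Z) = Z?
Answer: -54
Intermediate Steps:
B(N, q) = 3 + q
F = 6 (F = 3 + (-2 - 1*(-5)) = 3 + (-2 + 5) = 3 + 3 = 6)
y(U, d) = -18 - 3*d (y(U, d) = (6 + d)*(-4 + 1) = (6 + d)*(-3) = -18 - 3*d)
y(W(6), 3)*z(2) = (-18 - 3*3)*2 = (-18 - 9)*2 = -27*2 = -54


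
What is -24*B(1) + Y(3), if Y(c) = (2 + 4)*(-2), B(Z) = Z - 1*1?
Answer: -12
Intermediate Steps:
B(Z) = -1 + Z (B(Z) = Z - 1 = -1 + Z)
Y(c) = -12 (Y(c) = 6*(-2) = -12)
-24*B(1) + Y(3) = -24*(-1 + 1) - 12 = -24*0 - 12 = 0 - 12 = -12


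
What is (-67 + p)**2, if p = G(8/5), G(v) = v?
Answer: 106929/25 ≈ 4277.2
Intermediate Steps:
p = 8/5 ≈ 1.6000
(-67 + p)**2 = (-67 + 8/5)**2 = (-327/5)**2 = 106929/25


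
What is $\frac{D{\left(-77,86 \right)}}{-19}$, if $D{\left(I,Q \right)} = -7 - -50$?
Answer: $- \frac{43}{19} \approx -2.2632$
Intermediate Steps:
$D{\left(I,Q \right)} = 43$ ($D{\left(I,Q \right)} = -7 + 50 = 43$)
$\frac{D{\left(-77,86 \right)}}{-19} = \frac{43}{-19} = 43 \left(- \frac{1}{19}\right) = - \frac{43}{19}$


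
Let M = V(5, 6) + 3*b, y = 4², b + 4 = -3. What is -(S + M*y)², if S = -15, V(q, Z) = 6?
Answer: -65025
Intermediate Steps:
b = -7 (b = -4 - 3 = -7)
y = 16
M = -15 (M = 6 + 3*(-7) = 6 - 21 = -15)
-(S + M*y)² = -(-15 - 15*16)² = -(-15 - 240)² = -1*(-255)² = -1*65025 = -65025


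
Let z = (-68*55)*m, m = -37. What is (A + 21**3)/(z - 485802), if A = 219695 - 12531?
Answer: -216425/347422 ≈ -0.62295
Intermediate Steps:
A = 207164
z = 138380 (z = -68*55*(-37) = -3740*(-37) = 138380)
(A + 21**3)/(z - 485802) = (207164 + 21**3)/(138380 - 485802) = (207164 + 9261)/(-347422) = 216425*(-1/347422) = -216425/347422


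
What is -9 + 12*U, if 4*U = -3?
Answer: -18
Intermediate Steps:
U = -¾ (U = (¼)*(-3) = -¾ ≈ -0.75000)
-9 + 12*U = -9 + 12*(-¾) = -9 - 9 = -18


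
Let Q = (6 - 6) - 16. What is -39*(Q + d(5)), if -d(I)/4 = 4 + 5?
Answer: 2028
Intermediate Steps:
d(I) = -36 (d(I) = -4*(4 + 5) = -4*9 = -36)
Q = -16 (Q = 0 - 16 = -16)
-39*(Q + d(5)) = -39*(-16 - 36) = -39*(-52) = 2028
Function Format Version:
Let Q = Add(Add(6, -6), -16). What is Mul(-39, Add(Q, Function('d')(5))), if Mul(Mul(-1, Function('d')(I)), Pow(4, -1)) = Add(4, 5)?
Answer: 2028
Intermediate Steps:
Function('d')(I) = -36 (Function('d')(I) = Mul(-4, Add(4, 5)) = Mul(-4, 9) = -36)
Q = -16 (Q = Add(0, -16) = -16)
Mul(-39, Add(Q, Function('d')(5))) = Mul(-39, Add(-16, -36)) = Mul(-39, -52) = 2028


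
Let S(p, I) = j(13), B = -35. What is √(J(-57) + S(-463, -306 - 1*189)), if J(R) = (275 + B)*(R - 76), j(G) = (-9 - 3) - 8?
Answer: 2*I*√7985 ≈ 178.72*I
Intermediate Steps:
j(G) = -20 (j(G) = -12 - 8 = -20)
J(R) = -18240 + 240*R (J(R) = (275 - 35)*(R - 76) = 240*(-76 + R) = -18240 + 240*R)
S(p, I) = -20
√(J(-57) + S(-463, -306 - 1*189)) = √((-18240 + 240*(-57)) - 20) = √((-18240 - 13680) - 20) = √(-31920 - 20) = √(-31940) = 2*I*√7985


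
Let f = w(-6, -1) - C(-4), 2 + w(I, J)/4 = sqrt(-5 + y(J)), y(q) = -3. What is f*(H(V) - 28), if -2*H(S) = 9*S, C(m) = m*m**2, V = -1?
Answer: -1316 - 188*I*sqrt(2) ≈ -1316.0 - 265.87*I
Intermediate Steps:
C(m) = m**3
w(I, J) = -8 + 8*I*sqrt(2) (w(I, J) = -8 + 4*sqrt(-5 - 3) = -8 + 4*sqrt(-8) = -8 + 4*(2*I*sqrt(2)) = -8 + 8*I*sqrt(2))
f = 56 + 8*I*sqrt(2) (f = (-8 + 8*I*sqrt(2)) - 1*(-4)**3 = (-8 + 8*I*sqrt(2)) - 1*(-64) = (-8 + 8*I*sqrt(2)) + 64 = 56 + 8*I*sqrt(2) ≈ 56.0 + 11.314*I)
H(S) = -9*S/2
f*(H(V) - 28) = (56 + 8*I*sqrt(2))*(-9/2*(-1) - 28) = (56 + 8*I*sqrt(2))*(9/2 - 28) = (56 + 8*I*sqrt(2))*(-47/2) = -1316 - 188*I*sqrt(2)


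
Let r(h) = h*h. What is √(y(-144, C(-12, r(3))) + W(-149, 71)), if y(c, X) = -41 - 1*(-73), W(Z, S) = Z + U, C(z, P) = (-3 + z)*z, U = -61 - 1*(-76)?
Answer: I*√102 ≈ 10.1*I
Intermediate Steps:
U = 15 (U = -61 + 76 = 15)
r(h) = h²
C(z, P) = z*(-3 + z)
W(Z, S) = 15 + Z (W(Z, S) = Z + 15 = 15 + Z)
y(c, X) = 32 (y(c, X) = -41 + 73 = 32)
√(y(-144, C(-12, r(3))) + W(-149, 71)) = √(32 + (15 - 149)) = √(32 - 134) = √(-102) = I*√102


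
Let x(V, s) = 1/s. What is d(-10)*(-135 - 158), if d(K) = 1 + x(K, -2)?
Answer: -293/2 ≈ -146.50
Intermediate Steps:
d(K) = ½ (d(K) = 1 + 1/(-2) = 1 - ½ = ½)
d(-10)*(-135 - 158) = (-135 - 158)/2 = (½)*(-293) = -293/2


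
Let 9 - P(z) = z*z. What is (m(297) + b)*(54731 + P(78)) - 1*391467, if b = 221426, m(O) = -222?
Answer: 10762510357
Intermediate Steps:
P(z) = 9 - z² (P(z) = 9 - z*z = 9 - z²)
(m(297) + b)*(54731 + P(78)) - 1*391467 = (-222 + 221426)*(54731 + (9 - 1*78²)) - 1*391467 = 221204*(54731 + (9 - 1*6084)) - 391467 = 221204*(54731 + (9 - 6084)) - 391467 = 221204*(54731 - 6075) - 391467 = 221204*48656 - 391467 = 10762901824 - 391467 = 10762510357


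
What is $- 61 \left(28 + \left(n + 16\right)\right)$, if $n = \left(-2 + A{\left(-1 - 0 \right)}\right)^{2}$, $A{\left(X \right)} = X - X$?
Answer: $-2928$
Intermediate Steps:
$A{\left(X \right)} = 0$
$n = 4$ ($n = \left(-2 + 0\right)^{2} = \left(-2\right)^{2} = 4$)
$- 61 \left(28 + \left(n + 16\right)\right) = - 61 \left(28 + \left(4 + 16\right)\right) = - 61 \left(28 + 20\right) = \left(-61\right) 48 = -2928$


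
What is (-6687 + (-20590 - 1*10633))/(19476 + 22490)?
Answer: -18955/20983 ≈ -0.90335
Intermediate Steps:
(-6687 + (-20590 - 1*10633))/(19476 + 22490) = (-6687 + (-20590 - 10633))/41966 = (-6687 - 31223)*(1/41966) = -37910*1/41966 = -18955/20983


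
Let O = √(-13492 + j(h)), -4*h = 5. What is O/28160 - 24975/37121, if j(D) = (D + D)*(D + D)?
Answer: -24975/37121 + I*√53943/56320 ≈ -0.6728 + 0.0041239*I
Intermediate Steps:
h = -5/4 (h = -¼*5 = -5/4 ≈ -1.2500)
j(D) = 4*D² (j(D) = (2*D)*(2*D) = 4*D²)
O = I*√53943/2 (O = √(-13492 + 4*(-5/4)²) = √(-13492 + 4*(25/16)) = √(-13492 + 25/4) = √(-53943/4) = I*√53943/2 ≈ 116.13*I)
O/28160 - 24975/37121 = (I*√53943/2)/28160 - 24975/37121 = (I*√53943/2)*(1/28160) - 24975*1/37121 = I*√53943/56320 - 24975/37121 = -24975/37121 + I*√53943/56320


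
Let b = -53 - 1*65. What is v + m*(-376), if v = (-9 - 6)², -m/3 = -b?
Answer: 133329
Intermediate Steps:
b = -118 (b = -53 - 65 = -118)
m = -354 (m = -(-3)*(-118) = -3*118 = -354)
v = 225 (v = (-15)² = 225)
v + m*(-376) = 225 - 354*(-376) = 225 + 133104 = 133329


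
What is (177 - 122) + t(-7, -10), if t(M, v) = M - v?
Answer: 58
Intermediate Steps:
(177 - 122) + t(-7, -10) = (177 - 122) + (-7 - 1*(-10)) = 55 + (-7 + 10) = 55 + 3 = 58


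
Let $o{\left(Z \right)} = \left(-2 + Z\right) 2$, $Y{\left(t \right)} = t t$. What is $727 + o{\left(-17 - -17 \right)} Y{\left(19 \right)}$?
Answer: $-717$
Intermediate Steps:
$Y{\left(t \right)} = t^{2}$
$o{\left(Z \right)} = -4 + 2 Z$
$727 + o{\left(-17 - -17 \right)} Y{\left(19 \right)} = 727 + \left(-4 + 2 \left(-17 - -17\right)\right) 19^{2} = 727 + \left(-4 + 2 \left(-17 + 17\right)\right) 361 = 727 + \left(-4 + 2 \cdot 0\right) 361 = 727 + \left(-4 + 0\right) 361 = 727 - 1444 = -717$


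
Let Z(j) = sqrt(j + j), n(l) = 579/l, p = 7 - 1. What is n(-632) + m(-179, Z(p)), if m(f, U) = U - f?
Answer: 112549/632 + 2*sqrt(3) ≈ 181.55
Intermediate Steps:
p = 6
Z(j) = sqrt(2)*sqrt(j) (Z(j) = sqrt(2*j) = sqrt(2)*sqrt(j))
n(-632) + m(-179, Z(p)) = 579/(-632) + (sqrt(2)*sqrt(6) - 1*(-179)) = 579*(-1/632) + (2*sqrt(3) + 179) = -579/632 + (179 + 2*sqrt(3)) = 112549/632 + 2*sqrt(3)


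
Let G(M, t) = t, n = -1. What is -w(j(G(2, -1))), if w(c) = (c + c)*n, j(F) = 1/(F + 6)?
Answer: ⅖ ≈ 0.40000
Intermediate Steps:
j(F) = 1/(6 + F)
w(c) = -2*c (w(c) = (c + c)*(-1) = (2*c)*(-1) = -2*c)
-w(j(G(2, -1))) = -(-2)/(6 - 1) = -(-2)/5 = -1*(-⅖) = ⅖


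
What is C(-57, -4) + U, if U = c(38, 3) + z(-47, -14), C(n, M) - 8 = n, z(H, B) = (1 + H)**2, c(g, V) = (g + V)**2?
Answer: 3748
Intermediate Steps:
c(g, V) = (V + g)**2
C(n, M) = 8 + n
U = 3797 (U = (3 + 38)**2 + (1 - 47)**2 = 41**2 + (-46)**2 = 1681 + 2116 = 3797)
C(-57, -4) + U = (8 - 57) + 3797 = -49 + 3797 = 3748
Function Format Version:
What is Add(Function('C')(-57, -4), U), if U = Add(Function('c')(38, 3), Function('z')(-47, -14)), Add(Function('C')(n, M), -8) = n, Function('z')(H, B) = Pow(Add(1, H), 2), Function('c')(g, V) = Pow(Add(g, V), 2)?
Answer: 3748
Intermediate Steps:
Function('c')(g, V) = Pow(Add(V, g), 2)
Function('C')(n, M) = Add(8, n)
U = 3797 (U = Add(Pow(Add(3, 38), 2), Pow(Add(1, -47), 2)) = Add(Pow(41, 2), Pow(-46, 2)) = Add(1681, 2116) = 3797)
Add(Function('C')(-57, -4), U) = Add(Add(8, -57), 3797) = Add(-49, 3797) = 3748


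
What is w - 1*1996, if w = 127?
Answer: -1869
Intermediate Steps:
w - 1*1996 = 127 - 1*1996 = 127 - 1996 = -1869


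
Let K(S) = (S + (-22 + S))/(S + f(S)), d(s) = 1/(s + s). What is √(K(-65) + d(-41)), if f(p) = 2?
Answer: √7118174/1722 ≈ 1.5494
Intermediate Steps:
d(s) = 1/(2*s)
K(S) = (-22 + 2*S)/(2 + S) (K(S) = (S + (-22 + S))/(S + 2) = (-22 + 2*S)/(2 + S))
√(K(-65) + d(-41)) = √(2*(-11 - 65)/(2 - 65) + (½)/(-41)) = √(2*(-76)/(-63) + (½)*(-1/41)) = √(2*(-1/63)*(-76) - 1/82) = √(152/63 - 1/82) = √(12401/5166) = √7118174/1722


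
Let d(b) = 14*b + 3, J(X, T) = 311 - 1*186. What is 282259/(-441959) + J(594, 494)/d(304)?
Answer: -1146896206/1882303381 ≈ -0.60930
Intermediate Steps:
J(X, T) = 125 (J(X, T) = 311 - 186 = 125)
d(b) = 3 + 14*b
282259/(-441959) + J(594, 494)/d(304) = 282259/(-441959) + 125/(3 + 14*304) = 282259*(-1/441959) + 125/(3 + 4256) = -282259/441959 + 125/4259 = -1146896206/1882303381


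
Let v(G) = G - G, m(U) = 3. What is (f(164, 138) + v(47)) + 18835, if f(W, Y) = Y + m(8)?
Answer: 18976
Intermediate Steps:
v(G) = 0
f(W, Y) = 3 + Y (f(W, Y) = Y + 3 = 3 + Y)
(f(164, 138) + v(47)) + 18835 = ((3 + 138) + 0) + 18835 = (141 + 0) + 18835 = 141 + 18835 = 18976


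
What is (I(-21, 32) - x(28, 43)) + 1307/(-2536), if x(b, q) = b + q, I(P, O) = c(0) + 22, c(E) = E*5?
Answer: -125571/2536 ≈ -49.515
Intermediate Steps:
c(E) = 5*E
I(P, O) = 22 (I(P, O) = 5*0 + 22 = 0 + 22 = 22)
(I(-21, 32) - x(28, 43)) + 1307/(-2536) = (22 - (28 + 43)) + 1307/(-2536) = (22 - 1*71) + 1307*(-1/2536) = (22 - 71) - 1307/2536 = -49 - 1307/2536 = -125571/2536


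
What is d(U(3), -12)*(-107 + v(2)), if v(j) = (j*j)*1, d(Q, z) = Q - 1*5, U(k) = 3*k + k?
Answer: -721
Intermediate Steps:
U(k) = 4*k
d(Q, z) = -5 + Q (d(Q, z) = Q - 5 = -5 + Q)
v(j) = j² (v(j) = j²*1 = j²)
d(U(3), -12)*(-107 + v(2)) = (-5 + 4*3)*(-107 + 2²) = (-5 + 12)*(-107 + 4) = 7*(-103) = -721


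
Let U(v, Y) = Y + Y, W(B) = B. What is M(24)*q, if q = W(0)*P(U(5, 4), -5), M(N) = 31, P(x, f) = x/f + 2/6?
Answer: 0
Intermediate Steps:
U(v, Y) = 2*Y
P(x, f) = ⅓ + x/f (P(x, f) = x/f + 2*(⅙) = x/f + ⅓ = ⅓ + x/f)
q = 0 (q = 0*((2*4 + (⅓)*(-5))/(-5)) = 0*(-(8 - 5/3)/5) = 0*(-⅕*19/3) = 0*(-19/15) = 0)
M(24)*q = 31*0 = 0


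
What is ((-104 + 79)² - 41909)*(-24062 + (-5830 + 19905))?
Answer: 412303308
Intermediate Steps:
((-104 + 79)² - 41909)*(-24062 + (-5830 + 19905)) = ((-25)² - 41909)*(-24062 + 14075) = (625 - 41909)*(-9987) = -41284*(-9987) = 412303308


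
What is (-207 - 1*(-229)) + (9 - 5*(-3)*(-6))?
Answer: -59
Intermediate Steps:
(-207 - 1*(-229)) + (9 - 5*(-3)*(-6)) = (-207 + 229) + (9 + 15*(-6)) = 22 + (9 - 90) = 22 - 81 = -59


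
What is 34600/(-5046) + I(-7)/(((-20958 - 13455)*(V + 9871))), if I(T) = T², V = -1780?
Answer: -55367077121/8074631907 ≈ -6.8569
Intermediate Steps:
34600/(-5046) + I(-7)/(((-20958 - 13455)*(V + 9871))) = 34600/(-5046) + (-7)²/(((-20958 - 13455)*(-1780 + 9871))) = 34600*(-1/5046) + 49/((-34413*8091)) = -17300/2523 + 49/(-278435583) = -17300/2523 + 49*(-1/278435583) = -17300/2523 - 49/278435583 = -55367077121/8074631907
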